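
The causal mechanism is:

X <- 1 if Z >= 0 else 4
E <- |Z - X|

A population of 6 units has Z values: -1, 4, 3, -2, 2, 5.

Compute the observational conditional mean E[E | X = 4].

Conditioning on X=4 selects the 2 unit(s) with Z ∈ {-1, -2}. Their E values: 5, 6. Mean = 5.5.

5.5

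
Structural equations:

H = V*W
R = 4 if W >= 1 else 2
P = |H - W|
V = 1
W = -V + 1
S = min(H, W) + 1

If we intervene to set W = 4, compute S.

Under do(W=4), the mechanism W = -V + 1 is discarded; W is fixed at 4.
H = V*W  [with V=1, W=4]  = 4
S = min(H, W) + 1  [with H=4, W=4]  = 5

5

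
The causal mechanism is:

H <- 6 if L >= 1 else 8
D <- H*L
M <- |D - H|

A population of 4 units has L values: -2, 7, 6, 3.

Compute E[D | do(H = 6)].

21

The intervention sets H=6 in all 4 units regardless of L. Recomputing D per unit gives -12, 42, 36, 18; average 21.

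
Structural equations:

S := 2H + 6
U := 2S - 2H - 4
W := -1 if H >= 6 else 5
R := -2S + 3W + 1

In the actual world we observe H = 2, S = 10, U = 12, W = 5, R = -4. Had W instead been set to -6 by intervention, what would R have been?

-37

Intervening sets W = -6 and removes its equation (W := -1 if H >= 6 else 5).
S = 2H + 6  [with H=2]  = 10
R = -2S + 3W + 1  [with S=10, W=-6]  = -37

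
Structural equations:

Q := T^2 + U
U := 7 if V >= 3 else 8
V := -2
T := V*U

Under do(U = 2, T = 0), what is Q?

Setting U = 2, T = 0 by intervention discards those variables' equations.
Q = T^2 + U  [with T=0, U=2]  = 2

2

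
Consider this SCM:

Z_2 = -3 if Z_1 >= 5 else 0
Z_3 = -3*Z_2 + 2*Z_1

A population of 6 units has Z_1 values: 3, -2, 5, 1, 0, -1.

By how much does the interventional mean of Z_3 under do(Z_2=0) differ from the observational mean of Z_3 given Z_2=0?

1.6

Under do(Z_2=0), Z_2's equation is replaced by Z_2=0 for every unit. Per-unit Z_3: 6, -4, 10, 2, 0, -2. Mean = 2.
Observing Z_2=0 restricts to units where Z_2's equation naturally yields 0: Z_1 ∈ {3, -2, 1, 0, -1}. In that subpopulation Z_3 = 6, -4, 2, 0, -2, mean 0.4.
Difference = 2 − 0.4 = 1.6.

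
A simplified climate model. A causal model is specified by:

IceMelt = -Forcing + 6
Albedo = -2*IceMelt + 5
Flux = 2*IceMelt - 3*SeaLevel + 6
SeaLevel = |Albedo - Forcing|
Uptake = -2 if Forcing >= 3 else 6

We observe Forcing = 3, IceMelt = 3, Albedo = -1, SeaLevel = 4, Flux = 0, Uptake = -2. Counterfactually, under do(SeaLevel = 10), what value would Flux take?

-18

Intervening sets SeaLevel = 10 and removes its equation (SeaLevel = |Albedo - Forcing|).
IceMelt = -Forcing + 6  [with Forcing=3]  = 3
Flux = 2*IceMelt - 3*SeaLevel + 6  [with IceMelt=3, SeaLevel=10]  = -18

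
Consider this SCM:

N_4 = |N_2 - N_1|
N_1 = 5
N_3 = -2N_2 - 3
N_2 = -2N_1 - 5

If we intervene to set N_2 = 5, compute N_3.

The intervention breaks the incoming arrows to N_2: N_2 = -2N_1 - 5 no longer applies, and N_2 = 5.
N_3 = -2N_2 - 3  [with N_2=5]  = -13

-13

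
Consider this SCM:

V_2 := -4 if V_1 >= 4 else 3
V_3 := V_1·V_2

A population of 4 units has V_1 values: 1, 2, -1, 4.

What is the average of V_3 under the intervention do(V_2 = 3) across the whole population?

Every unit gets V_2=3 under the intervention. V_3 values become 3, 6, -3, 12; E[V_3|do(V_2=3)] = 4.5.

4.5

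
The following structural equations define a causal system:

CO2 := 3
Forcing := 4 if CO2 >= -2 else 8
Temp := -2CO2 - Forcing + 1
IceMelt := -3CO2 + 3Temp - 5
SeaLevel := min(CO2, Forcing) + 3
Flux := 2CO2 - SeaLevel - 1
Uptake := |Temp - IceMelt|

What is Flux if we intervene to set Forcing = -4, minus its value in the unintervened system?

7

Under do(Forcing=-4), the mechanism Forcing := 4 if CO2 >= -2 else 8 is discarded; Forcing is fixed at -4.
SeaLevel = min(CO2, Forcing) + 3  [with CO2=3, Forcing=-4]  = -1
Flux = 2CO2 - SeaLevel - 1  [with CO2=3, SeaLevel=-1]  = 6
Without intervention: Forcing = 4 if CO2 >= -2 else 8  [with CO2=3]  = 4; SeaLevel = min(CO2, Forcing) + 3  [with CO2=3, Forcing=4]  = 6; Flux = 2CO2 - SeaLevel - 1  [with CO2=3, SeaLevel=6]  = -1.
Change = 6 − (-1) = 7.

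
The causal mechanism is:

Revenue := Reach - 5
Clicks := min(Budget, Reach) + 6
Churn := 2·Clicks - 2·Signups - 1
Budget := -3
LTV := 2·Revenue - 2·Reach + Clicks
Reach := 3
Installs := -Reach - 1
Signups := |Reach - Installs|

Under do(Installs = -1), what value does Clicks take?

Under do(Installs=-1), the mechanism Installs := -Reach - 1 is discarded; Installs is fixed at -1.
Since Clicks is not a descendant of the intervened variable, it is unaffected.
Clicks = min(Budget, Reach) + 6  [with Budget=-3, Reach=3]  = 3

3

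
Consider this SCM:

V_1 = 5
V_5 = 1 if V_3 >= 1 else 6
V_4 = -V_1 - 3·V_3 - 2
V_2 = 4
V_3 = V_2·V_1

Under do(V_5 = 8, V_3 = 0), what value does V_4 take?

Under do(V_5 = 8, V_3 = 0), each intervened variable's structural equation is replaced by its fixed value.
V_4 = -V_1 - 3·V_3 - 2  [with V_1=5, V_3=0]  = -7

-7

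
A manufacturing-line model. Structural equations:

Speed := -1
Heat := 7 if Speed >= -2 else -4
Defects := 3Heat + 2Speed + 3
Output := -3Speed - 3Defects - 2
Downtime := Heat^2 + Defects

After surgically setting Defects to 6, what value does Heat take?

Under do(Defects=6), the mechanism Defects := 3Heat + 2Speed + 3 is discarded; Defects is fixed at 6.
Since Heat is not a descendant of the intervened variable, it is unaffected.
Heat = 7 if Speed >= -2 else -4  [with Speed=-1]  = 7

7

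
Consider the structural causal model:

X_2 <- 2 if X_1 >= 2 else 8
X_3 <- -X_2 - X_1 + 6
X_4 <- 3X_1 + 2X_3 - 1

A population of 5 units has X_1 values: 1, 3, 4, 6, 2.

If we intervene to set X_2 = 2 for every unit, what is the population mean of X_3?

0.8

The intervention sets X_2=2 in all 5 units regardless of X_1. Recomputing X_3 per unit gives 3, 1, 0, -2, 2; average 0.8.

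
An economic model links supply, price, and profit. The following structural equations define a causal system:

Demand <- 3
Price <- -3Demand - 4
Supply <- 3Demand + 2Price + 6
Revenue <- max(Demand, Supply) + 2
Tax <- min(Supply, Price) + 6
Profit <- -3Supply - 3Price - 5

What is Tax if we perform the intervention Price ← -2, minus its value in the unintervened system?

11

do(Price=-2) replaces the equation Price <- -3Demand - 4 with the constant Price = -2.
Supply = 3Demand + 2Price + 6  [with Demand=3, Price=-2]  = 11
Tax = min(Supply, Price) + 6  [with Supply=11, Price=-2]  = 4
Without intervention: Price = -3Demand - 4  [with Demand=3]  = -13; Supply = 3Demand + 2Price + 6  [with Demand=3, Price=-13]  = -11; Tax = min(Supply, Price) + 6  [with Supply=-11, Price=-13]  = -7.
Change = 4 − (-7) = 11.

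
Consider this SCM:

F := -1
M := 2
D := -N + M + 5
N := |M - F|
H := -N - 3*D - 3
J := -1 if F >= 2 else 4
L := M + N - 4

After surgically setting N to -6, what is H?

The intervention breaks the incoming arrows to N: N := |M - F| no longer applies, and N = -6.
D = -N + M + 5  [with N=-6, M=2]  = 13
H = -N - 3*D - 3  [with N=-6, D=13]  = -36

-36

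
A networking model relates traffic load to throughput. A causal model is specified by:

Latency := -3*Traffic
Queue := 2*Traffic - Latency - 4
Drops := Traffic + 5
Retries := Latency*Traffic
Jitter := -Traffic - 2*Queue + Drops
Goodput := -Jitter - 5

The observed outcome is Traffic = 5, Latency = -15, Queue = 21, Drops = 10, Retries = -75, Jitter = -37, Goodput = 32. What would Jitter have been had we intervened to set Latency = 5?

Under do(Latency=5), the mechanism Latency := -3*Traffic is discarded; Latency is fixed at 5.
Queue = 2*Traffic - Latency - 4  [with Traffic=5, Latency=5]  = 1
Drops = Traffic + 5  [with Traffic=5]  = 10
Jitter = -Traffic - 2*Queue + Drops  [with Traffic=5, Queue=1, Drops=10]  = 3

3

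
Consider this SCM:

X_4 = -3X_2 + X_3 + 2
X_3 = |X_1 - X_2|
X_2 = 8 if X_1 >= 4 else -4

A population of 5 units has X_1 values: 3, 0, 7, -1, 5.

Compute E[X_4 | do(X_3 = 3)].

2.6

Every unit gets X_3=3 under the intervention. X_4 values become 17, 17, -19, 17, -19; E[X_4|do(X_3=3)] = 2.6.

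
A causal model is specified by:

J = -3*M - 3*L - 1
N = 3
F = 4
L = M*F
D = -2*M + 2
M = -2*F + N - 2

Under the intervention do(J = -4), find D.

The intervention breaks the incoming arrows to J: J = -3*M - 3*L - 1 no longer applies, and J = -4.
Since D is not a descendant of the intervened variable, it is unaffected.
M = -2*F + N - 2  [with F=4, N=3]  = -7
D = -2*M + 2  [with M=-7]  = 16

16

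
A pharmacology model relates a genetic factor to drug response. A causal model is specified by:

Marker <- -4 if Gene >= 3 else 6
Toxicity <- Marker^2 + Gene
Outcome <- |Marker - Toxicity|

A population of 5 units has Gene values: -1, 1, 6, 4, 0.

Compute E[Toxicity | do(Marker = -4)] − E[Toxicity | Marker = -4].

-3

Every unit gets Marker=-4 under the intervention. Toxicity values become 15, 17, 22, 20, 16; E[Toxicity|do(Marker=-4)] = 18.
Conditioning on Marker=-4 selects the 2 unit(s) with Gene ∈ {6, 4}. Their Toxicity values: 22, 20. Mean = 21.
Difference = 18 − 21 = -3.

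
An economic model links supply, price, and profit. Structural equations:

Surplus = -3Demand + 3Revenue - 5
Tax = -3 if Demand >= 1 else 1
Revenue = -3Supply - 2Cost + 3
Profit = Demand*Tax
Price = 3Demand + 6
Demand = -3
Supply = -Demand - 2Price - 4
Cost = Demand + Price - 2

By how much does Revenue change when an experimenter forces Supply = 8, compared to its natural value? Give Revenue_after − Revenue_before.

-9

do(Supply=8) replaces the equation Supply = -Demand - 2Price - 4 with the constant Supply = 8.
Price = 3Demand + 6  [with Demand=-3]  = -3
Cost = Demand + Price - 2  [with Demand=-3, Price=-3]  = -8
Revenue = -3Supply - 2Cost + 3  [with Supply=8, Cost=-8]  = -5
Without intervention: Price = 3Demand + 6  [with Demand=-3]  = -3; Supply = -Demand - 2Price - 4  [with Demand=-3, Price=-3]  = 5; Cost = Demand + Price - 2  [with Demand=-3, Price=-3]  = -8; Revenue = -3Supply - 2Cost + 3  [with Supply=5, Cost=-8]  = 4.
Change = -5 − 4 = -9.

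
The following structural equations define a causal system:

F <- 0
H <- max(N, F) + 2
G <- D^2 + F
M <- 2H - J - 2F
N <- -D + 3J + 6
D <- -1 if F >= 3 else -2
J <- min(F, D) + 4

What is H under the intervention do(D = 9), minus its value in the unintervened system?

do(D=9) replaces the equation D <- -1 if F >= 3 else -2 with the constant D = 9.
J = min(F, D) + 4  [with F=0, D=9]  = 4
N = -D + 3J + 6  [with D=9, J=4]  = 9
H = max(N, F) + 2  [with N=9, F=0]  = 11
Without intervention: D = -1 if F >= 3 else -2  [with F=0]  = -2; J = min(F, D) + 4  [with F=0, D=-2]  = 2; N = -D + 3J + 6  [with D=-2, J=2]  = 14; H = max(N, F) + 2  [with N=14, F=0]  = 16.
Change = 11 − 16 = -5.

-5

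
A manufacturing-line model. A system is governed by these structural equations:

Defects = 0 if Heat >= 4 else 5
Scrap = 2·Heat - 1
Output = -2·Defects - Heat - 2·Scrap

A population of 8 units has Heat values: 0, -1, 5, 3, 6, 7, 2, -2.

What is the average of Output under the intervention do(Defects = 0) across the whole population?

Every unit gets Defects=0 under the intervention. Output values become 2, 7, -23, -13, -28, -33, -8, 12; E[Output|do(Defects=0)] = -10.5.

-10.5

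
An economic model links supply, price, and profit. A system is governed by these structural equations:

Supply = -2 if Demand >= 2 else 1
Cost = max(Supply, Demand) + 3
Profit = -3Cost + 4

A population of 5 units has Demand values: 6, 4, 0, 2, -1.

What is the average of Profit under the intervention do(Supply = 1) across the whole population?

The intervention sets Supply=1 in all 5 units regardless of Demand. Recomputing Profit per unit gives -23, -17, -8, -11, -8; average -13.4.

-13.4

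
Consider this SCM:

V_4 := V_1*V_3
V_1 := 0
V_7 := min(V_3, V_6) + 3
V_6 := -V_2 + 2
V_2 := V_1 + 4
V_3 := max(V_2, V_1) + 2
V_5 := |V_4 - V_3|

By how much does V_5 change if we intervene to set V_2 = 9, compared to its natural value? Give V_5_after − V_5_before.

do(V_2=9) replaces the equation V_2 := V_1 + 4 with the constant V_2 = 9.
V_3 = max(V_2, V_1) + 2  [with V_2=9, V_1=0]  = 11
V_4 = V_1*V_3  [with V_1=0, V_3=11]  = 0
V_5 = |V_4 - V_3|  [with V_4=0, V_3=11]  = 11
Without intervention: V_2 = V_1 + 4  [with V_1=0]  = 4; V_3 = max(V_2, V_1) + 2  [with V_2=4, V_1=0]  = 6; V_4 = V_1*V_3  [with V_1=0, V_3=6]  = 0; V_5 = |V_4 - V_3|  [with V_4=0, V_3=6]  = 6.
Change = 11 − 6 = 5.

5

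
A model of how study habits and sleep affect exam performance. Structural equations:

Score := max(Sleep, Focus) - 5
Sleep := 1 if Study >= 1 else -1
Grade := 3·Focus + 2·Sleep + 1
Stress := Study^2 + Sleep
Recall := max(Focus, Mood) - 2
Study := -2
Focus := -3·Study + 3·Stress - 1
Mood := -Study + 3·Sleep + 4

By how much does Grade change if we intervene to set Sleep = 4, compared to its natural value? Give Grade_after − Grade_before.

do(Sleep=4) replaces the equation Sleep := 1 if Study >= 1 else -1 with the constant Sleep = 4.
Stress = Study^2 + Sleep  [with Study=-2, Sleep=4]  = 8
Focus = -3·Study + 3·Stress - 1  [with Study=-2, Stress=8]  = 29
Grade = 3·Focus + 2·Sleep + 1  [with Focus=29, Sleep=4]  = 96
Without intervention: Sleep = 1 if Study >= 1 else -1  [with Study=-2]  = -1; Stress = Study^2 + Sleep  [with Study=-2, Sleep=-1]  = 3; Focus = -3·Study + 3·Stress - 1  [with Study=-2, Stress=3]  = 14; Grade = 3·Focus + 2·Sleep + 1  [with Focus=14, Sleep=-1]  = 41.
Change = 96 − 41 = 55.

55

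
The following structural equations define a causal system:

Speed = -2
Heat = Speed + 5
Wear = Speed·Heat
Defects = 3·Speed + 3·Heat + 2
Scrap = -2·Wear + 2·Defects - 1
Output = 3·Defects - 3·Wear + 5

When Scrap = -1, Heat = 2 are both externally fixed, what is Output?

23

The joint intervention fixes Scrap = -1, Heat = 2, removing each variable's own equation.
Wear = Speed·Heat  [with Speed=-2, Heat=2]  = -4
Defects = 3·Speed + 3·Heat + 2  [with Speed=-2, Heat=2]  = 2
Output = 3·Defects - 3·Wear + 5  [with Defects=2, Wear=-4]  = 23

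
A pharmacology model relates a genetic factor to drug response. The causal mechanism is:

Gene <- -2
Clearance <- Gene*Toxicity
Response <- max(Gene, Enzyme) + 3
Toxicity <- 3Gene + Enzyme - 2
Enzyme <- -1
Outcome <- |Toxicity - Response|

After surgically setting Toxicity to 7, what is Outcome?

Under do(Toxicity=7), the mechanism Toxicity <- 3Gene + Enzyme - 2 is discarded; Toxicity is fixed at 7.
Response = max(Gene, Enzyme) + 3  [with Gene=-2, Enzyme=-1]  = 2
Outcome = |Toxicity - Response|  [with Toxicity=7, Response=2]  = 5

5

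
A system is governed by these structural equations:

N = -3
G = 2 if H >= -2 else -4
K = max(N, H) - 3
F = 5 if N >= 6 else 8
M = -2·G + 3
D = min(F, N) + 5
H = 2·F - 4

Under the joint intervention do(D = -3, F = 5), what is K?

3

Setting D = -3, F = 5 by intervention discards those variables' equations.
H = 2·F - 4  [with F=5]  = 6
K = max(N, H) - 3  [with N=-3, H=6]  = 3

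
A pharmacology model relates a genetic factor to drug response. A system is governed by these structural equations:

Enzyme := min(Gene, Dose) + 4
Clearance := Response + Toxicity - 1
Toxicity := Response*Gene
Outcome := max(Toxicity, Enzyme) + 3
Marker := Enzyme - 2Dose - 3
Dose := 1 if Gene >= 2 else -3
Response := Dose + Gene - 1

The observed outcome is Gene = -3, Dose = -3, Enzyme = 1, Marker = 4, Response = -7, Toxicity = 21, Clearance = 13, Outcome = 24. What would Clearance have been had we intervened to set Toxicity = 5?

-3

Intervening sets Toxicity = 5 and removes its equation (Toxicity := Response*Gene).
Dose = 1 if Gene >= 2 else -3  [with Gene=-3]  = -3
Response = Dose + Gene - 1  [with Dose=-3, Gene=-3]  = -7
Clearance = Response + Toxicity - 1  [with Response=-7, Toxicity=5]  = -3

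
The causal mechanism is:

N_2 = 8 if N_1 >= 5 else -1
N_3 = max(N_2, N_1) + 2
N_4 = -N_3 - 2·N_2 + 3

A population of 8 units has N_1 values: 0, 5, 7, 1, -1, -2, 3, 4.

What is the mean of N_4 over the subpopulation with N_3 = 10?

Conditioning on N_3=10 selects the 2 unit(s) with N_1 ∈ {5, 7}. Their N_4 values: -23, -23. Mean = -23.

-23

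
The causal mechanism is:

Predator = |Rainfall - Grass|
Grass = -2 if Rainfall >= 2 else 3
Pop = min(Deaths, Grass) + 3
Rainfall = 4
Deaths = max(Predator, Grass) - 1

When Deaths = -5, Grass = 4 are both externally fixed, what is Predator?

Setting Deaths = -5, Grass = 4 by intervention discards those variables' equations.
Predator = |Rainfall - Grass|  [with Rainfall=4, Grass=4]  = 0

0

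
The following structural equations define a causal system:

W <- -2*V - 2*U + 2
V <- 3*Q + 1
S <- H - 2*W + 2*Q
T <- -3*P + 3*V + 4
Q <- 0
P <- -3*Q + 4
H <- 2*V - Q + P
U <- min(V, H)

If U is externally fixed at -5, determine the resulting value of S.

Under do(U=-5), the mechanism U <- min(V, H) is discarded; U is fixed at -5.
P = -3*Q + 4  [with Q=0]  = 4
V = 3*Q + 1  [with Q=0]  = 1
H = 2*V - Q + P  [with V=1, Q=0, P=4]  = 6
W = -2*V - 2*U + 2  [with V=1, U=-5]  = 10
S = H - 2*W + 2*Q  [with H=6, W=10, Q=0]  = -14

-14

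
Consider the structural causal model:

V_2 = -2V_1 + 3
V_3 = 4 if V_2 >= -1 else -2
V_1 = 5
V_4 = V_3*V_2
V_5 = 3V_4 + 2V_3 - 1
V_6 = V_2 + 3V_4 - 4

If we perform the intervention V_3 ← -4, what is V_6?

The intervention breaks the incoming arrows to V_3: V_3 = 4 if V_2 >= -1 else -2 no longer applies, and V_3 = -4.
V_2 = -2V_1 + 3  [with V_1=5]  = -7
V_4 = V_3*V_2  [with V_3=-4, V_2=-7]  = 28
V_6 = V_2 + 3V_4 - 4  [with V_2=-7, V_4=28]  = 73

73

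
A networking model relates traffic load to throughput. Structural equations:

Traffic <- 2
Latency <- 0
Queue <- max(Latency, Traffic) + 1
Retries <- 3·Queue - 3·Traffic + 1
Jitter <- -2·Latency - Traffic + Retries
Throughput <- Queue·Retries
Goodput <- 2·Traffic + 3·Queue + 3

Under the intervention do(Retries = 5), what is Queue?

3

Under do(Retries=5), the mechanism Retries <- 3·Queue - 3·Traffic + 1 is discarded; Retries is fixed at 5.
Since Queue is not a descendant of the intervened variable, it is unaffected.
Queue = max(Latency, Traffic) + 1  [with Latency=0, Traffic=2]  = 3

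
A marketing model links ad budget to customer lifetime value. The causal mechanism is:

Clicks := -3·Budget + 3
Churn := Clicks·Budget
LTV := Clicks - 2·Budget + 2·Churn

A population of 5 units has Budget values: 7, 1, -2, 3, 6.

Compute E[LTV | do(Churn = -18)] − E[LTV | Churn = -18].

The intervention sets Churn=-18 in all 5 units regardless of Budget. Recomputing LTV per unit gives -68, -38, -23, -48, -63; average -48.
Conditioning on Churn=-18 selects the 2 unit(s) with Budget ∈ {-2, 3}. Their LTV values: -23, -48. Mean = -35.5.
Difference = -48 − (-35.5) = -12.5.

-12.5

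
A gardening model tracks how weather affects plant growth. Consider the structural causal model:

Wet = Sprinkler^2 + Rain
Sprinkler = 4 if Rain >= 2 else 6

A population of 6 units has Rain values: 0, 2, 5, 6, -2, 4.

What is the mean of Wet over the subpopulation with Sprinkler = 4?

20.25

Conditioning on Sprinkler=4 selects the 4 unit(s) with Rain ∈ {2, 5, 6, 4}. Their Wet values: 18, 21, 22, 20. Mean = 20.25.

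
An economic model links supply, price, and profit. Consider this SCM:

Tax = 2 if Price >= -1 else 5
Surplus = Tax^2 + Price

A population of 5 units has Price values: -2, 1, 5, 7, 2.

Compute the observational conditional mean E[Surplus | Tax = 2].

7.75

E[Surplus|Tax=2] averages over only the 4 units with Tax=2 (Price = 1, 5, 7, 2): Surplus = 5, 9, 11, 6, mean 7.75.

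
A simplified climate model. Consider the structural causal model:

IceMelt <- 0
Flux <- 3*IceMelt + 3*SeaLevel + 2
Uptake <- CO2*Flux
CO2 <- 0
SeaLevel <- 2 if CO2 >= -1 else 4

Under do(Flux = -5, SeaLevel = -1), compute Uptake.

0

The joint intervention fixes Flux = -5, SeaLevel = -1, removing each variable's own equation.
Uptake = CO2*Flux  [with CO2=0, Flux=-5]  = 0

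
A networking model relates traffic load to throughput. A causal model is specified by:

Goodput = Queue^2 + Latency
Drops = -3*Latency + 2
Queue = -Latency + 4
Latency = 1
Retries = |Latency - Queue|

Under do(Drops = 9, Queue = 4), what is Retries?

The joint intervention fixes Drops = 9, Queue = 4, removing each variable's own equation.
Retries = |Latency - Queue|  [with Latency=1, Queue=4]  = 3

3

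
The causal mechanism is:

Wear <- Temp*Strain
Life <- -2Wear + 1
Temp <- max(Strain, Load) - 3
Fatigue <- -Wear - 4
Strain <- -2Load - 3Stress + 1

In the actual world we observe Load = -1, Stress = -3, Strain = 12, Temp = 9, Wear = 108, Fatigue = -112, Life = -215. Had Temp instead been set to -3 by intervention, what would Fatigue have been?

Under do(Temp=-3), the mechanism Temp <- max(Strain, Load) - 3 is discarded; Temp is fixed at -3.
Strain = -2Load - 3Stress + 1  [with Load=-1, Stress=-3]  = 12
Wear = Temp*Strain  [with Temp=-3, Strain=12]  = -36
Fatigue = -Wear - 4  [with Wear=-36]  = 32

32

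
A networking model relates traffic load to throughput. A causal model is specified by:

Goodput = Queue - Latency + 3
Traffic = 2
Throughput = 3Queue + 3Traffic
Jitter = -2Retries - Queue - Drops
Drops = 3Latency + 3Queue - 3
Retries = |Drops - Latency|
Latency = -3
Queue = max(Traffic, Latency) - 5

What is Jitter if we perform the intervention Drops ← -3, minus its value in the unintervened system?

Under do(Drops=-3), the mechanism Drops = 3Latency + 3Queue - 3 is discarded; Drops is fixed at -3.
Queue = max(Traffic, Latency) - 5  [with Traffic=2, Latency=-3]  = -3
Retries = |Drops - Latency|  [with Drops=-3, Latency=-3]  = 0
Jitter = -2Retries - Queue - Drops  [with Retries=0, Queue=-3, Drops=-3]  = 6
Without intervention: Queue = max(Traffic, Latency) - 5  [with Traffic=2, Latency=-3]  = -3; Drops = 3Latency + 3Queue - 3  [with Latency=-3, Queue=-3]  = -21; Retries = |Drops - Latency|  [with Drops=-21, Latency=-3]  = 18; Jitter = -2Retries - Queue - Drops  [with Retries=18, Queue=-3, Drops=-21]  = -12.
Change = 6 − (-12) = 18.

18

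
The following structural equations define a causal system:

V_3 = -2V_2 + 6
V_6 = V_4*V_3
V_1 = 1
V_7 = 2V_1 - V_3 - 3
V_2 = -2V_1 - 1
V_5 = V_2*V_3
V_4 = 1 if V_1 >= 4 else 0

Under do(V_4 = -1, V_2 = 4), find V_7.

Under do(V_4 = -1, V_2 = 4), each intervened variable's structural equation is replaced by its fixed value.
V_3 = -2V_2 + 6  [with V_2=4]  = -2
V_7 = 2V_1 - V_3 - 3  [with V_1=1, V_3=-2]  = 1

1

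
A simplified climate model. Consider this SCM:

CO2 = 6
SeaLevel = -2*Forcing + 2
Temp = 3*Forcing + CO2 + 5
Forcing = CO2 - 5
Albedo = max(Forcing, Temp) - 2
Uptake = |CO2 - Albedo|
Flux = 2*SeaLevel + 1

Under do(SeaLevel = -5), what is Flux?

-9

The intervention breaks the incoming arrows to SeaLevel: SeaLevel = -2*Forcing + 2 no longer applies, and SeaLevel = -5.
Flux = 2*SeaLevel + 1  [with SeaLevel=-5]  = -9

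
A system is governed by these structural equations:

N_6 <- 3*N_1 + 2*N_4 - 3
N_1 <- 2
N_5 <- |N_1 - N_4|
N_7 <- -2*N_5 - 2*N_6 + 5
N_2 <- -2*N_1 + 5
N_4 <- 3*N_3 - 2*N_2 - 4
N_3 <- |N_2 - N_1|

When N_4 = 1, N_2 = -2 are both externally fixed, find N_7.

Under do(N_4 = 1, N_2 = -2), each intervened variable's structural equation is replaced by its fixed value.
N_5 = |N_1 - N_4|  [with N_1=2, N_4=1]  = 1
N_6 = 3*N_1 + 2*N_4 - 3  [with N_1=2, N_4=1]  = 5
N_7 = -2*N_5 - 2*N_6 + 5  [with N_5=1, N_6=5]  = -7

-7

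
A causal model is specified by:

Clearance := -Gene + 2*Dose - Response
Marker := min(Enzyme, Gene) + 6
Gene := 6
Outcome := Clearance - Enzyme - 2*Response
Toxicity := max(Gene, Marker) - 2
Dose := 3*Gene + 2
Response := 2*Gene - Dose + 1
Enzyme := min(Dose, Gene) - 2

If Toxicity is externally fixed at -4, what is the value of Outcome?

Intervening sets Toxicity = -4 and removes its equation (Toxicity := max(Gene, Marker) - 2).
Outcome is not downstream of the intervention, so its value is determined by the original equations.
Dose = 3*Gene + 2  [with Gene=6]  = 20
Enzyme = min(Dose, Gene) - 2  [with Dose=20, Gene=6]  = 4
Response = 2*Gene - Dose + 1  [with Gene=6, Dose=20]  = -7
Clearance = -Gene + 2*Dose - Response  [with Gene=6, Dose=20, Response=-7]  = 41
Outcome = Clearance - Enzyme - 2*Response  [with Clearance=41, Enzyme=4, Response=-7]  = 51

51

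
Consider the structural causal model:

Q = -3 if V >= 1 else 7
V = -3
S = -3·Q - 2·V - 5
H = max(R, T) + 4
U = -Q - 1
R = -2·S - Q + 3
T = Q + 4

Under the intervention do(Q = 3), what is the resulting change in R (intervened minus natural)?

Under do(Q=3), the mechanism Q = -3 if V >= 1 else 7 is discarded; Q is fixed at 3.
S = -3·Q - 2·V - 5  [with Q=3, V=-3]  = -8
R = -2·S - Q + 3  [with S=-8, Q=3]  = 16
Without intervention: Q = -3 if V >= 1 else 7  [with V=-3]  = 7; S = -3·Q - 2·V - 5  [with Q=7, V=-3]  = -20; R = -2·S - Q + 3  [with S=-20, Q=7]  = 36.
Change = 16 − 36 = -20.

-20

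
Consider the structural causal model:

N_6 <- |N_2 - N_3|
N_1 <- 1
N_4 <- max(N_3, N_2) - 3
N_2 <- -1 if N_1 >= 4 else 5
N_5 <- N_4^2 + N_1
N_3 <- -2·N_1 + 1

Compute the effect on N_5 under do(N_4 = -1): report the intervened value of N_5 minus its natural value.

-3

Intervening sets N_4 = -1 and removes its equation (N_4 <- max(N_3, N_2) - 3).
N_5 = N_4^2 + N_1  [with N_4=-1, N_1=1]  = 2
Without intervention: N_2 = -1 if N_1 >= 4 else 5  [with N_1=1]  = 5; N_3 = -2·N_1 + 1  [with N_1=1]  = -1; N_4 = max(N_3, N_2) - 3  [with N_3=-1, N_2=5]  = 2; N_5 = N_4^2 + N_1  [with N_4=2, N_1=1]  = 5.
Change = 2 − 5 = -3.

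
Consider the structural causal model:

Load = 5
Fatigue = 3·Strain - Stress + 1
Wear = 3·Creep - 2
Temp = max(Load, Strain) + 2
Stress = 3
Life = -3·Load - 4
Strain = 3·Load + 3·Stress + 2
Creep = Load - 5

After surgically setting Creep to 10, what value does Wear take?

28

The intervention breaks the incoming arrows to Creep: Creep = Load - 5 no longer applies, and Creep = 10.
Wear = 3·Creep - 2  [with Creep=10]  = 28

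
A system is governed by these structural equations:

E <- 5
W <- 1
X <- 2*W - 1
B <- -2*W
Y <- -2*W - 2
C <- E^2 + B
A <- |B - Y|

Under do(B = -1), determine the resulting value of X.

1

Under do(B=-1), the mechanism B <- -2*W is discarded; B is fixed at -1.
Since X is not a descendant of the intervened variable, it is unaffected.
X = 2*W - 1  [with W=1]  = 1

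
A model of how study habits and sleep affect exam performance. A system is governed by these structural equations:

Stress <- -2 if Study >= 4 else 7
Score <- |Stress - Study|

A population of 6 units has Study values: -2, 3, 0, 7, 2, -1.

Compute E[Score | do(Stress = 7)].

do(Stress=7) breaks Stress's dependence on Study. With Stress=7 fixed, Score across the units is 9, 4, 7, 0, 5, 8, mean 5.5.

5.5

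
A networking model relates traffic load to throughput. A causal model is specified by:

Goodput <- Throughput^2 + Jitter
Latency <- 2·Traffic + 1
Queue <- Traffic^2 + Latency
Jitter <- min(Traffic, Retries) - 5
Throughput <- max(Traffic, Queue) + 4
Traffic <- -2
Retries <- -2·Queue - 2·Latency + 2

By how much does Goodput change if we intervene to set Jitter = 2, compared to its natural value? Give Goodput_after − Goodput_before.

9

Under do(Jitter=2), the mechanism Jitter <- min(Traffic, Retries) - 5 is discarded; Jitter is fixed at 2.
Latency = 2·Traffic + 1  [with Traffic=-2]  = -3
Queue = Traffic^2 + Latency  [with Traffic=-2, Latency=-3]  = 1
Throughput = max(Traffic, Queue) + 4  [with Traffic=-2, Queue=1]  = 5
Goodput = Throughput^2 + Jitter  [with Throughput=5, Jitter=2]  = 27
Without intervention: Latency = 2·Traffic + 1  [with Traffic=-2]  = -3; Queue = Traffic^2 + Latency  [with Traffic=-2, Latency=-3]  = 1; Retries = -2·Queue - 2·Latency + 2  [with Queue=1, Latency=-3]  = 6; Jitter = min(Traffic, Retries) - 5  [with Traffic=-2, Retries=6]  = -7; Throughput = max(Traffic, Queue) + 4  [with Traffic=-2, Queue=1]  = 5; Goodput = Throughput^2 + Jitter  [with Throughput=5, Jitter=-7]  = 18.
Change = 27 − 18 = 9.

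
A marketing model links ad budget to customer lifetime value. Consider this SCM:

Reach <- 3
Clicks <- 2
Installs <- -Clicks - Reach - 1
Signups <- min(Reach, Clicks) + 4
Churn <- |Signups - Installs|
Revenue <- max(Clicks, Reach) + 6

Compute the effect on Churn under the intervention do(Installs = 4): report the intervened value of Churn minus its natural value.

-10

do(Installs=4) replaces the equation Installs <- -Clicks - Reach - 1 with the constant Installs = 4.
Signups = min(Reach, Clicks) + 4  [with Reach=3, Clicks=2]  = 6
Churn = |Signups - Installs|  [with Signups=6, Installs=4]  = 2
Without intervention: Installs = -Clicks - Reach - 1  [with Clicks=2, Reach=3]  = -6; Signups = min(Reach, Clicks) + 4  [with Reach=3, Clicks=2]  = 6; Churn = |Signups - Installs|  [with Signups=6, Installs=-6]  = 12.
Change = 2 − 12 = -10.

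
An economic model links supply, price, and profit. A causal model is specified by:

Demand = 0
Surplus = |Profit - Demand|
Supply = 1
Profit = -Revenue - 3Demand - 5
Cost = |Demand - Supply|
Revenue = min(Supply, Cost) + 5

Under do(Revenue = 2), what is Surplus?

7

Under do(Revenue=2), the mechanism Revenue = min(Supply, Cost) + 5 is discarded; Revenue is fixed at 2.
Profit = -Revenue - 3Demand - 5  [with Revenue=2, Demand=0]  = -7
Surplus = |Profit - Demand|  [with Profit=-7, Demand=0]  = 7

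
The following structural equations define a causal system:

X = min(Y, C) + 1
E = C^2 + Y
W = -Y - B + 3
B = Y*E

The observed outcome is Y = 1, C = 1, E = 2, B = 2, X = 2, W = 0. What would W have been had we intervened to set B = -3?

Under do(B=-3), the mechanism B = Y*E is discarded; B is fixed at -3.
W = -Y - B + 3  [with Y=1, B=-3]  = 5

5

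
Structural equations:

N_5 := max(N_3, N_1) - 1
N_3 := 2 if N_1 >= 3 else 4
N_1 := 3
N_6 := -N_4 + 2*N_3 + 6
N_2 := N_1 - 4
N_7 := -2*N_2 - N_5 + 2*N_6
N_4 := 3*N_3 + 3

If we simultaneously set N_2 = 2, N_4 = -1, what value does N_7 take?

Setting N_2 = 2, N_4 = -1 by intervention discards those variables' equations.
N_3 = 2 if N_1 >= 3 else 4  [with N_1=3]  = 2
N_5 = max(N_3, N_1) - 1  [with N_3=2, N_1=3]  = 2
N_6 = -N_4 + 2*N_3 + 6  [with N_4=-1, N_3=2]  = 11
N_7 = -2*N_2 - N_5 + 2*N_6  [with N_2=2, N_5=2, N_6=11]  = 16

16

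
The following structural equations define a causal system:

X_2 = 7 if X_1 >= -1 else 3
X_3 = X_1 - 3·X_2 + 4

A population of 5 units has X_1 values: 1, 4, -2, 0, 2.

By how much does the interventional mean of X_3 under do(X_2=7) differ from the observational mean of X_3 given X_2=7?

-0.75

Every unit gets X_2=7 under the intervention. X_3 values become -16, -13, -19, -17, -15; E[X_3|do(X_2=7)] = -16.
Observing X_2=7 restricts to units where X_2's equation naturally yields 7: X_1 ∈ {1, 4, 0, 2}. In that subpopulation X_3 = -16, -13, -17, -15, mean -15.25.
Difference = -16 − (-15.25) = -0.75.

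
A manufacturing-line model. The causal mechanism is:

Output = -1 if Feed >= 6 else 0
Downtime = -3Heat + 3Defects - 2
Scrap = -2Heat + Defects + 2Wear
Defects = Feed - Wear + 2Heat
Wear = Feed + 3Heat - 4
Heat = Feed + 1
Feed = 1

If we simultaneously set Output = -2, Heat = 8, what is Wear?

The joint intervention fixes Output = -2, Heat = 8, removing each variable's own equation.
Wear = Feed + 3Heat - 4  [with Feed=1, Heat=8]  = 21

21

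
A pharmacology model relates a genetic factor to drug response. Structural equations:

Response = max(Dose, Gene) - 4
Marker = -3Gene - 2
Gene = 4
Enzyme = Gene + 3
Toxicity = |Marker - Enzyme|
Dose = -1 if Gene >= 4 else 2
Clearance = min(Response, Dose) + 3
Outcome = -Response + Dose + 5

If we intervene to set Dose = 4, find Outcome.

9

do(Dose=4) replaces the equation Dose = -1 if Gene >= 4 else 2 with the constant Dose = 4.
Response = max(Dose, Gene) - 4  [with Dose=4, Gene=4]  = 0
Outcome = -Response + Dose + 5  [with Response=0, Dose=4]  = 9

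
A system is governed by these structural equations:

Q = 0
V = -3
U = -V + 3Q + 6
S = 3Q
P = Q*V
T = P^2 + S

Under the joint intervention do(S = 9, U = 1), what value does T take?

The joint intervention fixes S = 9, U = 1, removing each variable's own equation.
P = Q*V  [with Q=0, V=-3]  = 0
T = P^2 + S  [with P=0, S=9]  = 9

9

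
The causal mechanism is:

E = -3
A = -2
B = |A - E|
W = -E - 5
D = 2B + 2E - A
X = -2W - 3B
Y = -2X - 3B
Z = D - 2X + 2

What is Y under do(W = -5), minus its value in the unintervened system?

-12

The intervention breaks the incoming arrows to W: W = -E - 5 no longer applies, and W = -5.
B = |A - E|  [with A=-2, E=-3]  = 1
X = -2W - 3B  [with W=-5, B=1]  = 7
Y = -2X - 3B  [with X=7, B=1]  = -17
Without intervention: B = |A - E|  [with A=-2, E=-3]  = 1; W = -E - 5  [with E=-3]  = -2; X = -2W - 3B  [with W=-2, B=1]  = 1; Y = -2X - 3B  [with X=1, B=1]  = -5.
Change = -17 − (-5) = -12.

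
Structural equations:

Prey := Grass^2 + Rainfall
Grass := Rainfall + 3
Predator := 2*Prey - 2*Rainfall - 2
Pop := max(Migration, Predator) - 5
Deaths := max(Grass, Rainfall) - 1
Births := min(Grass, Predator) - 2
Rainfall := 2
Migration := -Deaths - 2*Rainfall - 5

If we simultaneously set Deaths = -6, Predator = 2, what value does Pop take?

-3

Under do(Deaths = -6, Predator = 2), each intervened variable's structural equation is replaced by its fixed value.
Migration = -Deaths - 2*Rainfall - 5  [with Deaths=-6, Rainfall=2]  = -3
Pop = max(Migration, Predator) - 5  [with Migration=-3, Predator=2]  = -3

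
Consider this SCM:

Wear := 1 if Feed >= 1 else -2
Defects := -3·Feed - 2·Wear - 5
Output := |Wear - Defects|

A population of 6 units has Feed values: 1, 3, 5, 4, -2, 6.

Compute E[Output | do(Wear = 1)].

16.5

Every unit gets Wear=1 under the intervention. Output values become 11, 17, 23, 20, 2, 26; E[Output|do(Wear=1)] = 16.5.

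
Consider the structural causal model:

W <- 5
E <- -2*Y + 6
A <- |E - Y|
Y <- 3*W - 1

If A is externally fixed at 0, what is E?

-22

Under do(A=0), the mechanism A <- |E - Y| is discarded; A is fixed at 0.
Since E is not a descendant of the intervened variable, it is unaffected.
Y = 3*W - 1  [with W=5]  = 14
E = -2*Y + 6  [with Y=14]  = -22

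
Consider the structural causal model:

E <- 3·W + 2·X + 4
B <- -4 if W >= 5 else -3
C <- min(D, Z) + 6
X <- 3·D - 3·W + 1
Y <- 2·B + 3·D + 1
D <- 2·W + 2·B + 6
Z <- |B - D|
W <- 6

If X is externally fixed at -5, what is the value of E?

12

Intervening sets X = -5 and removes its equation (X <- 3·D - 3·W + 1).
E = 3·W + 2·X + 4  [with W=6, X=-5]  = 12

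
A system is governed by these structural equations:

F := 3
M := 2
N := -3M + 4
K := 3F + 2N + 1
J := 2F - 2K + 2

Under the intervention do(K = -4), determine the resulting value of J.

Intervening sets K = -4 and removes its equation (K := 3F + 2N + 1).
J = 2F - 2K + 2  [with F=3, K=-4]  = 16

16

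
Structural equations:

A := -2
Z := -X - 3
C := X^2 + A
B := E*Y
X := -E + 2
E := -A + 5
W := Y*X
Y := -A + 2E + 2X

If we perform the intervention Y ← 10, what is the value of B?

70

Intervening sets Y = 10 and removes its equation (Y := -A + 2E + 2X).
E = -A + 5  [with A=-2]  = 7
B = E*Y  [with E=7, Y=10]  = 70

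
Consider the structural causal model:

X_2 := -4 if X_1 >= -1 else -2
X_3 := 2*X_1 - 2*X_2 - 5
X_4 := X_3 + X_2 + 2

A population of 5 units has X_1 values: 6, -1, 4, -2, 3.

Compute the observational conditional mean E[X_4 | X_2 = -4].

7

E[X_4|X_2=-4] averages over only the 4 units with X_2=-4 (X_1 = 6, -1, 4, 3): X_4 = 13, -1, 9, 7, mean 7.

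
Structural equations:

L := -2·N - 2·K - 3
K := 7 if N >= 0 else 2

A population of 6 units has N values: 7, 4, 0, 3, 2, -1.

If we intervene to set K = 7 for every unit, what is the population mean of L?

Under do(K=7), K's equation is replaced by K=7 for every unit. Per-unit L: -31, -25, -17, -23, -21, -15. Mean = -22.

-22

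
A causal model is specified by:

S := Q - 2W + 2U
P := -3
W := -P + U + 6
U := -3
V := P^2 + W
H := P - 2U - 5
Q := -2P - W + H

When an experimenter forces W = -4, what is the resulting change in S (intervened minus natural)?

The intervention breaks the incoming arrows to W: W := -P + U + 6 no longer applies, and W = -4.
H = P - 2U - 5  [with P=-3, U=-3]  = -2
Q = -2P - W + H  [with P=-3, W=-4, H=-2]  = 8
S = Q - 2W + 2U  [with Q=8, W=-4, U=-3]  = 10
Without intervention: H = P - 2U - 5  [with P=-3, U=-3]  = -2; W = -P + U + 6  [with P=-3, U=-3]  = 6; Q = -2P - W + H  [with P=-3, W=6, H=-2]  = -2; S = Q - 2W + 2U  [with Q=-2, W=6, U=-3]  = -20.
Change = 10 − (-20) = 30.

30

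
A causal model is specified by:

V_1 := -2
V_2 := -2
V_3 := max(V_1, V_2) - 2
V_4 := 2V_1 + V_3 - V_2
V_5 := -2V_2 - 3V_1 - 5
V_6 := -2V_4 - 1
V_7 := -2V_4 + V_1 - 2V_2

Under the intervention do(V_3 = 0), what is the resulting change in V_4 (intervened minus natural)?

The intervention breaks the incoming arrows to V_3: V_3 := max(V_1, V_2) - 2 no longer applies, and V_3 = 0.
V_4 = 2V_1 + V_3 - V_2  [with V_1=-2, V_3=0, V_2=-2]  = -2
Without intervention: V_3 = max(V_1, V_2) - 2  [with V_1=-2, V_2=-2]  = -4; V_4 = 2V_1 + V_3 - V_2  [with V_1=-2, V_3=-4, V_2=-2]  = -6.
Change = -2 − (-6) = 4.

4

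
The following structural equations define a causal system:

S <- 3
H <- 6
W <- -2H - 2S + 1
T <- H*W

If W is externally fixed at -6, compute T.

The intervention breaks the incoming arrows to W: W <- -2H - 2S + 1 no longer applies, and W = -6.
T = H*W  [with H=6, W=-6]  = -36

-36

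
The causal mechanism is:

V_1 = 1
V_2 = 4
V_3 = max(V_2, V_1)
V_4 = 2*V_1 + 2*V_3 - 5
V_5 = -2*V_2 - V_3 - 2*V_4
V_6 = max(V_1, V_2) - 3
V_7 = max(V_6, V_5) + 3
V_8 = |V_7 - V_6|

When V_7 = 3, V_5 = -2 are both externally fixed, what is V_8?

Under do(V_7 = 3, V_5 = -2), each intervened variable's structural equation is replaced by its fixed value.
V_6 = max(V_1, V_2) - 3  [with V_1=1, V_2=4]  = 1
V_8 = |V_7 - V_6|  [with V_7=3, V_6=1]  = 2

2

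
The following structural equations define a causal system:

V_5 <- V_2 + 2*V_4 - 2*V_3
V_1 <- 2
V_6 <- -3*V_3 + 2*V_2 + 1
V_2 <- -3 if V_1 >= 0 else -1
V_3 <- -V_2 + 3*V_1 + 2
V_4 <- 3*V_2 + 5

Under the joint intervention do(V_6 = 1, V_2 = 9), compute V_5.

75

The joint intervention fixes V_6 = 1, V_2 = 9, removing each variable's own equation.
V_3 = -V_2 + 3*V_1 + 2  [with V_2=9, V_1=2]  = -1
V_4 = 3*V_2 + 5  [with V_2=9]  = 32
V_5 = V_2 + 2*V_4 - 2*V_3  [with V_2=9, V_4=32, V_3=-1]  = 75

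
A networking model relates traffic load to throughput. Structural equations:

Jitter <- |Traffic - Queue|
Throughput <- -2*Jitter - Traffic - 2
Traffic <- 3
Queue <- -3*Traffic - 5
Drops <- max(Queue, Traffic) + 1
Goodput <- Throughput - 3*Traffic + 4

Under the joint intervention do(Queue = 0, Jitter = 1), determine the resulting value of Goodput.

The joint intervention fixes Queue = 0, Jitter = 1, removing each variable's own equation.
Throughput = -2*Jitter - Traffic - 2  [with Jitter=1, Traffic=3]  = -7
Goodput = Throughput - 3*Traffic + 4  [with Throughput=-7, Traffic=3]  = -12

-12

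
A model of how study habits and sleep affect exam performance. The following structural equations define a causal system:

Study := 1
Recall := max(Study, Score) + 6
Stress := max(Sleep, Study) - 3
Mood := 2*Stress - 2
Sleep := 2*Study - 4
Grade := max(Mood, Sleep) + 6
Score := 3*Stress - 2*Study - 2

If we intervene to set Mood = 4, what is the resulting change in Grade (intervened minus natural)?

6

Under do(Mood=4), the mechanism Mood := 2*Stress - 2 is discarded; Mood is fixed at 4.
Sleep = 2*Study - 4  [with Study=1]  = -2
Grade = max(Mood, Sleep) + 6  [with Mood=4, Sleep=-2]  = 10
Without intervention: Sleep = 2*Study - 4  [with Study=1]  = -2; Stress = max(Sleep, Study) - 3  [with Sleep=-2, Study=1]  = -2; Mood = 2*Stress - 2  [with Stress=-2]  = -6; Grade = max(Mood, Sleep) + 6  [with Mood=-6, Sleep=-2]  = 4.
Change = 10 − 4 = 6.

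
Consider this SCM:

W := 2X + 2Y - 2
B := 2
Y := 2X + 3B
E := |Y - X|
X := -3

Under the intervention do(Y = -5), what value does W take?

do(Y=-5) replaces the equation Y := 2X + 3B with the constant Y = -5.
W = 2X + 2Y - 2  [with X=-3, Y=-5]  = -18

-18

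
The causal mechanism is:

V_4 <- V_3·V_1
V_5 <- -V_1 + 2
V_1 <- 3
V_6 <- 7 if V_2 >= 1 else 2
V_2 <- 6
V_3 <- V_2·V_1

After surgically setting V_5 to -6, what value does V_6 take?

7

The intervention breaks the incoming arrows to V_5: V_5 <- -V_1 + 2 no longer applies, and V_5 = -6.
Since V_6 is not a descendant of the intervened variable, it is unaffected.
V_6 = 7 if V_2 >= 1 else 2  [with V_2=6]  = 7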